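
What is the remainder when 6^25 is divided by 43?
By repeated squaring mod 43: 6^{1}≡6, 6^{2}≡36, 6^{4}≡6, 6^{8}≡36, 6^{16}≡6. Then 6^{25} = 6^{16+8+1} ≡ 6 × 36 × 6 ≡ 6 mod 43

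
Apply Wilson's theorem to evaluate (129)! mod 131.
(130)! = (129)! × (130) ≡ -1 (mod 131). So (129)! ≡ -1 × (130)^(-1) ≡ (-1)×(-1) = 1 (mod 131)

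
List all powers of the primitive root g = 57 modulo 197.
57^1, 57^2, ..., 57^{196} mod 197: [57, 97, 13, 150, 79, 169, 177, 42, 30, 134, 152, 193, 166, 6, 145, 188, 78, 112, 80, 29, 77, 55, 180, 16, 124, 173, 11, 36, 82, 143, 74, 81, 86, 174, 68, 133, 95, 96, 153, 53, 66, 19, 98, 70, 50, 92, 122, 59, 14, 10, 176, 182, 130, 121, 2, 114, 194, 26, 103, 158, 141, 157, 84, 60, 71, 107, 189, 135, 12, 93, 179, 156, 27, 160, 58, 154, 110, 163, 32, 51, 149, 22, 72, 164, 89, 148, 162, 172, 151, 136, 69, 190, 192, 109, 106, 132, 38, 196, 140, 100, 184, 47, 118, 28, 20, 155, 167, 63, 45, 4, 31, 191, 52, 9, 119, 85, 117, 168, 120, 142, 17, 181, 73, 24, 186, 161, 115, 54, 123, 116, 111, 23, 129, 64, 102, 101, 44, 144, 131, 178, 99, 127, 147, 105, 75, 138, 183, 187, 21, 15, 67, 76, 195, 83, 3, 171, 94, 39, 56, 40, 113, 137, 126, 90, 8, 62, 185, 104, 18, 41, 170, 37, 139, 43, 87, 34, 165, 146, 48, 175, 125, 33, 108, 49, 35, 25, 46, 61, 128, 7, 5, 88, 91, 65, 159, 1]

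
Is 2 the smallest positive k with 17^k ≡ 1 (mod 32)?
Powers of 17 mod 32: 17^1≡17, 17^2≡1. First k with 17^k≡1 is k=2. Yes, ord_32(17) = 2.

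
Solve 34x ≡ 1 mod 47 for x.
Since 47 is prime, by Fermat 34^(-1) ≡ 34^{45} ≡ 18 mod 47. Verify: 34 × 18 = 612 ≡ 1 mod 47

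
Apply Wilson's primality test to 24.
(23)! mod 24 = 0. Since 0 ≢ -1 (mod 24), 24 is not prime.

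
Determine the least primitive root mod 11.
g = 2. Powers: [2, 4, 8, 5, 10, 9, 7, 3, 6, ...] generates all 10 non-zero residues.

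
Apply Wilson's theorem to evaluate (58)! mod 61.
(60)! = (58)! × (59) × (60) ≡ -1 (mod 61). So (58)! ≡ -1 × [(60)(59)]^(-1) ≡ 30 (mod 61)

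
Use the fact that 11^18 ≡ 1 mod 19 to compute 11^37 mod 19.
By Fermat: 11^{18} ≡ 1 mod 19. 37 = 2×18 + 1. So 11^{37} ≡ 11^{1} ≡ 11 mod 19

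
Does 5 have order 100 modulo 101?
5^{25} ≡ 1 (mod 101) and 25 < 100, so ord_101(5) = 25 ≠ 100 and 5 is not a primitive root.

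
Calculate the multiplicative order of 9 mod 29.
Powers of 9 mod 29: 9^1≡9, 9^2≡23, 9^3≡4, 9^4≡7, 9^5≡5, 9^6≡16, 9^7≡28, 9^8≡20, 9^9≡6, 9^10≡25, 9^11≡22, 9^12≡24, 9^13≡13, 9^14≡1. ord_29(9) = 14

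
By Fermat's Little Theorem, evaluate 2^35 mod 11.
By Fermat: 2^{10} ≡ 1 (mod 11). 35 = 3×10 + 5. So 2^{35} ≡ 2^{5} ≡ 10 (mod 11)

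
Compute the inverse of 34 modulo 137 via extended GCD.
Extended GCD: 34(-4) + 137(1) = 1. So 34^(-1) ≡ -4 ≡ 133 mod 137. Verify: 34 × 133 = 4522 ≡ 1 mod 137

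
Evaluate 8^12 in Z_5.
Using Fermat: 8^{4} ≡ 1 mod 5. 12 ≡ 0 mod 4. So 8^{12} ≡ 8^{0} ≡ 1 mod 5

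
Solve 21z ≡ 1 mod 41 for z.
Since 41 is prime, by Fermat 21^(-1) ≡ 21^{39} ≡ 2 mod 41. Verify: 21 × 2 = 42 ≡ 1 mod 41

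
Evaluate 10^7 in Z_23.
By repeated squaring mod 23: 10^{1}≡10, 10^{2}≡8, 10^{4}≡18. Then 10^{7} = 10^{4+2+1} ≡ 18 × 8 × 10 ≡ 14 mod 23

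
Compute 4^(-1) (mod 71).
Since 71 is prime, by Fermat 4^(-1) ≡ 4^{69} ≡ 18 (mod 71). Verify: 4 × 18 = 72 ≡ 1 (mod 71)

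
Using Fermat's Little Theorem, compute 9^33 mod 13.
By Fermat: 9^{12} ≡ 1 (mod 13). 33 = 2×12 + 9. So 9^{33} ≡ 9^{9} ≡ 1 (mod 13)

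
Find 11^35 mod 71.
By repeated squaring mod 71: 11^{1}≡11, 11^{2}≡50, 11^{4}≡15, 11^{8}≡12, 11^{16}≡2, 11^{32}≡4. Then 11^{35} = 11^{32+2+1} ≡ 4 × 50 × 11 ≡ 70 mod 71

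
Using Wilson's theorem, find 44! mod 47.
(46)! = (44)! × (45) × (46) ≡ -1 (mod 47). So (44)! ≡ -1 × [(46)(45)]^(-1) ≡ 23 (mod 47)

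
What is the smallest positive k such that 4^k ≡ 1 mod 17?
Powers of 4 mod 17: 4^1≡4, 4^2≡16, 4^3≡13, 4^4≡1. So the order of 4 is 4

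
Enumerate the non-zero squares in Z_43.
QRs mod 43: {1, 4, 6, 9, 10, 11, 13, 14, 15, 16, 17, 21, 23, 24, 25, 31, 35, 36, 38, 40, 41}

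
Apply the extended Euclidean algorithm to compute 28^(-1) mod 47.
Extended GCD: 28(-5) + 47(3) = 1. So 28^(-1) ≡ -5 ≡ 42 (mod 47). Verify: 28 × 42 = 1176 ≡ 1 (mod 47)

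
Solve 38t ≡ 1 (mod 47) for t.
Since 47 is prime, by Fermat 38^(-1) ≡ 38^{45} ≡ 26 (mod 47). Verify: 38 × 26 = 988 ≡ 1 (mod 47)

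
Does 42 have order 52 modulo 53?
42^{13} ≡ 1 (mod 53) and 13 < 52, so ord_53(42) = 13 ≠ 52 and 42 is not a primitive root.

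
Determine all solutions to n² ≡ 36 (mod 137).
The square roots of 36 mod 137 are 131 and 6. Verify: 131² = 17161 ≡ 36 (mod 137)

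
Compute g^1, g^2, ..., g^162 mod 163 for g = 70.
70^1, 70^2, ..., 70^{162} mod 163: [70, 10, 48, 100, 154, 22, 73, 57, 78, 81, 128, 158, 139, 113, 86, 152, 45, 53, 124, 41, 99, 84, 12, 25, 120, 87, 59, 55, 101, 61, 32, 121, 157, 69, 103, 38, 52, 54, 31, 51, 147, 21, 3, 47, 30, 144, 137, 136, 66, 56, 8, 71, 80, 58, 148, 91, 13, 95, 130, 135, 159, 46, 123, 134, 89, 36, 75, 34, 98, 14, 2, 140, 20, 96, 37, 145, 44, 146, 114, 156, 162, 93, 153, 115, 63, 9, 141, 90, 106, 85, 82, 35, 5, 24, 50, 77, 11, 118, 110, 39, 122, 64, 79, 151, 138, 43, 76, 104, 108, 62, 102, 131, 42, 6, 94, 60, 125, 111, 109, 132, 112, 16, 142, 160, 116, 133, 19, 26, 27, 97, 107, 155, 92, 83, 105, 15, 72, 150, 68, 33, 28, 4, 117, 40, 29, 74, 127, 88, 129, 65, 149, 161, 23, 143, 67, 126, 18, 119, 17, 49, 7, 1]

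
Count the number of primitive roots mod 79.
A prime p has φ(p-1) primitive roots; here φ(78) = 24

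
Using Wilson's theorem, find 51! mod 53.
(52)! = (51)! × (52) ≡ -1 (mod 53). So (51)! ≡ -1 × (52)^(-1) ≡ (-1)×(-1) = 1 (mod 53)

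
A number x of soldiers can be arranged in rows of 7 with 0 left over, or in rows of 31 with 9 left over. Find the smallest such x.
M = 7 × 31 = 217. M₁ = 31, y₁ ≡ 5 (mod 7). M₂ = 7, y₂ ≡ 9 (mod 31). x = 0×31×5 + 9×7×9 ≡ 133 (mod 217)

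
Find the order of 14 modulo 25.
Powers of 14 mod 25: 14^1≡14, 14^2≡21, 14^3≡19, 14^4≡16, 14^5≡24, 14^6≡11, 14^7≡4, 14^8≡6, 14^9≡9, 14^10≡1. So the order of 14 is 10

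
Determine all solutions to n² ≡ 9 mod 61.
The square roots of 9 mod 61 are 58 and 3. Verify: 58² = 3364 ≡ 9 mod 61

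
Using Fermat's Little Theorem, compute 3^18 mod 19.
By Fermat's Little Theorem, 3^{18} ≡ 1 mod 19 since 19 is prime and gcd(3, 19) = 1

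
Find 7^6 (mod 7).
By repeated squaring (mod 7): 7^{1}≡0, 7^{2}≡0, 7^{4}≡0. Then 7^{6} = 7^{4+2} ≡ 0 × 0 ≡ 0 (mod 7)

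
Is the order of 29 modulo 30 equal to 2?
Powers of 29 mod 30: 29^1≡29, 29^2≡1. First k with 29^k≡1 is k=2. Yes, ord_30(29) = 2.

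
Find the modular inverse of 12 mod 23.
Since 23 is prime, by Fermat 12^(-1) ≡ 12^{21} ≡ 2 mod 23. Verify: 12 × 2 = 24 ≡ 1 mod 23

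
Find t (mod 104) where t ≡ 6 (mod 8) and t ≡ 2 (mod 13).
M = 8 × 13 = 104. M₁ = 13, y₁ ≡ 5 (mod 8). M₂ = 8, y₂ ≡ 5 (mod 13). t = 6×13×5 + 2×8×5 ≡ 54 (mod 104)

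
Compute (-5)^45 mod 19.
Using Fermat: (-5)^{18} ≡ 1 mod 19. 45 ≡ 9 mod 18. So (-5)^{45} ≡ (-5)^{9} ≡ 18 mod 19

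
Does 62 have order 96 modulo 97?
62^{6} ≡ 1 mod 97 and 6 < 96, so ord_97(62) = 6 ≠ 96 and 62 is not a primitive root.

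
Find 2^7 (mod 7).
Using Fermat: 2^{6} ≡ 1 (mod 7). 7 ≡ 1 (mod 6). So 2^{7} ≡ 2^{1} ≡ 2 (mod 7)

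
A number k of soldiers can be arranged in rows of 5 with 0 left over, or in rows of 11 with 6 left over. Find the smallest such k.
M = 5 × 11 = 55. M₁ = 11, y₁ ≡ 1 (mod 5). M₂ = 5, y₂ ≡ 9 (mod 11). k = 0×11×1 + 6×5×9 ≡ 50 (mod 55)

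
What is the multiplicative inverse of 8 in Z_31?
Since 31 is prime, by Fermat 8^(-1) ≡ 8^{29} ≡ 4 mod 31. Verify: 8 × 4 = 32 ≡ 1 mod 31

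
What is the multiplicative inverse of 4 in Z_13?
Since 13 is prime, by Fermat 4^(-1) ≡ 4^{11} ≡ 10 (mod 13). Verify: 4 × 10 = 40 ≡ 1 (mod 13)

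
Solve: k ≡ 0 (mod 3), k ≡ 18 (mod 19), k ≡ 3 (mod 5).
M = 3 × 19 × 5 = 285. M₁ = 95, y₁ ≡ 2 (mod 3). M₂ = 15, y₂ ≡ 14 (mod 19). M₃ = 57, y₃ ≡ 3 (mod 5). k = 0×95×2 + 18×15×14 + 3×57×3 ≡ 18 (mod 285)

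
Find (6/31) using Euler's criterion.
(6/31) = 6^{15} mod 31 = -1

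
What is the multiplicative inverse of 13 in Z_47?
Since 47 is prime, by Fermat 13^(-1) ≡ 13^{45} ≡ 29 (mod 47). Verify: 13 × 29 = 377 ≡ 1 (mod 47)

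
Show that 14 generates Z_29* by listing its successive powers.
14^1, 14^2, ..., 14^{28} mod 29: [14, 22, 18, 20, 19, 5, 12, 23, 3, 13, 8, 25, 2, 28, 15, 7, 11, 9, 10, 24, 17, 6, 26, 16, 21, 4, 27, 1]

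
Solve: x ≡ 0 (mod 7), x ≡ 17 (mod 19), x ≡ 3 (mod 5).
M = 7 × 19 × 5 = 665. M₁ = 95, y₁ ≡ 2 (mod 7). M₂ = 35, y₂ ≡ 6 (mod 19). M₃ = 133, y₃ ≡ 2 (mod 5). x = 0×95×2 + 17×35×6 + 3×133×2 ≡ 378 (mod 665)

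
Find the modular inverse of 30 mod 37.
Since 37 is prime, by Fermat 30^(-1) ≡ 30^{35} ≡ 21 (mod 37). Verify: 30 × 21 = 630 ≡ 1 (mod 37)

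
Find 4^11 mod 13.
By repeated squaring mod 13: 4^{1}≡4, 4^{2}≡3, 4^{4}≡9, 4^{8}≡3. Then 4^{11} = 4^{8+2+1} ≡ 3 × 3 × 4 ≡ 10 mod 13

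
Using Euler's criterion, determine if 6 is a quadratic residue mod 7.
By Euler's criterion: 6^{3} ≡ 6 (mod 7). Since this equals -1 (≡ 6), 6 is not a QR.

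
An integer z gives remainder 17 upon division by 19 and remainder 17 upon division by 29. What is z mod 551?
M = 19 × 29 = 551. M₁ = 29, y₁ ≡ 2 mod 19. M₂ = 19, y₂ ≡ 26 mod 29. z = 17×29×2 + 17×19×26 ≡ 17 mod 551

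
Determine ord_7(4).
Powers of 4 mod 7: 4^1≡4, 4^2≡2, 4^3≡1. ord_7(4) = 3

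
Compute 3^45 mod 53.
By repeated squaring (mod 53): 3^{1}≡3, 3^{2}≡9, 3^{4}≡28, 3^{8}≡42, 3^{16}≡15, 3^{32}≡13. Then 3^{45} = 3^{32+8+4+1} ≡ 13 × 42 × 28 × 3 ≡ 19 (mod 53)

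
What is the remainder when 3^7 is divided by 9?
By repeated squaring (mod 9): 3^{1}≡3, 3^{2}≡0, 3^{4}≡0. Then 3^{7} = 3^{4+2+1} ≡ 0 × 0 × 3 ≡ 0 (mod 9)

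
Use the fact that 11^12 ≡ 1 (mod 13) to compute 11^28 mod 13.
By Fermat: 11^{12} ≡ 1 (mod 13). 28 = 2×12 + 4. So 11^{28} ≡ 11^{4} ≡ 3 (mod 13)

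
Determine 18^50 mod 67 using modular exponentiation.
By repeated squaring (mod 67): 18^{1}≡18, 18^{2}≡56, 18^{4}≡54, 18^{8}≡35, 18^{16}≡19, 18^{32}≡26. Then 18^{50} = 18^{32+16+2} ≡ 26 × 19 × 56 ≡ 60 (mod 67)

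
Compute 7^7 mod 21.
By repeated squaring mod 21: 7^{1}≡7, 7^{2}≡7, 7^{4}≡7. Then 7^{7} = 7^{4+2+1} ≡ 7 × 7 × 7 ≡ 7 mod 21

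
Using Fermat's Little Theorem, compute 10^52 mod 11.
By Fermat: 10^{10} ≡ 1 mod 11. 52 = 5×10 + 2. So 10^{52} ≡ 10^{2} ≡ 1 mod 11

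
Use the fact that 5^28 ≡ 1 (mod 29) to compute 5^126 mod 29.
By Fermat: 5^{28} ≡ 1 (mod 29). 126 = 4×28 + 14. So 5^{126} ≡ 5^{14} ≡ 1 (mod 29)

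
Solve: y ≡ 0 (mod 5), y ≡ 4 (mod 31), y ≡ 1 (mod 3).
M = 5 × 31 × 3 = 465. M₁ = 93, y₁ ≡ 2 (mod 5). M₂ = 15, y₂ ≡ 29 (mod 31). M₃ = 155, y₃ ≡ 2 (mod 3). y = 0×93×2 + 4×15×29 + 1×155×2 ≡ 190 (mod 465)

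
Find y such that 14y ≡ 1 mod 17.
Since 17 is prime, by Fermat 14^(-1) ≡ 14^{15} ≡ 11 mod 17. Verify: 14 × 11 = 154 ≡ 1 mod 17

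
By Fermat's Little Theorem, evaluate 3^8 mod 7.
By Fermat: 3^{6} ≡ 1 (mod 7). So 3^{8} = 3^{6} · 3^{2} ≡ 3^{2} ≡ 2 (mod 7)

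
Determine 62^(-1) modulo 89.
Since 89 is prime, by Fermat 62^(-1) ≡ 62^{87} ≡ 56 mod 89. Verify: 62 × 56 = 3472 ≡ 1 mod 89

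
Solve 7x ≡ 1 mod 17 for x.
Since 17 is prime, by Fermat 7^(-1) ≡ 7^{15} ≡ 5 mod 17. Verify: 7 × 5 = 35 ≡ 1 mod 17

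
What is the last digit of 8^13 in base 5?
Using Fermat: 8^{4} ≡ 1 mod 5. 13 ≡ 1 mod 4. So 8^{13} ≡ 8^{1} ≡ 3 mod 5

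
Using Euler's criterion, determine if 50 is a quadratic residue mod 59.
By Euler's criterion: 50^{29} ≡ 58 (mod 59). Since this equals -1 (≡ 58), 50 is not a QR.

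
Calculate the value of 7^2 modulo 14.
7^{2} = 49 ≡ 7 (mod 14)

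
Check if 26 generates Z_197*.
26^{98} ≡ 1 mod 197 and 98 < 196, so ord_197(26) = 98 ≠ 196 and 26 is not a primitive root.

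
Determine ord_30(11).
Powers of 11 mod 30: 11^1≡11, 11^2≡1. Order = 2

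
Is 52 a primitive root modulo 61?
52^{10} ≡ 1 (mod 61) and 10 < 60, so ord_61(52) = 10 ≠ 60 and 52 is not a primitive root.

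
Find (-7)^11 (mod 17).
By repeated squaring (mod 17): (-7)^{1}≡10, (-7)^{2}≡15, (-7)^{4}≡4, (-7)^{8}≡16. Then (-7)^{11} = (-7)^{8+2+1} ≡ 16 × 15 × 10 ≡ 3 (mod 17)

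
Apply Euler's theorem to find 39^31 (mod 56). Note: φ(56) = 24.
By Euler: 39^{24} ≡ 1 (mod 56) since gcd(39, 56) = 1. 31 = 1×24 + 7. So 39^{31} ≡ 39^{7} ≡ 39 (mod 56)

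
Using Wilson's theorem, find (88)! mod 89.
By Wilson's theorem, (88)! ≡ -1 ≡ 88 mod 89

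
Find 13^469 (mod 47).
Using Fermat: 13^{46} ≡ 1 (mod 47). 469 ≡ 9 (mod 46). So 13^{469} ≡ 13^{9} ≡ 11 (mod 47)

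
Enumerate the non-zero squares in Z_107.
Quadratic residues modulo 107: {1, 3, 4, 9, 10, 11, 12, 13, 14, 16, 19, 23, 25, 27, 29, 30, 33, 34, 35, 36, 37, 39, 40, 41, 42, 44, 47, 48, 49, 52, 53, 56, 57, 61, 62, 64, 69, 75, 76, 79, 81, 83, 85, 86, 87, 89, 90, 92, 99, 100, 101, 102, 105}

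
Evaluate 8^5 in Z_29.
By repeated squaring (mod 29): 8^{1}≡8, 8^{2}≡6, 8^{4}≡7. Then 8^{5} = 8^{4+1} ≡ 7 × 8 ≡ 27 (mod 29)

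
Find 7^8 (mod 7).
By repeated squaring (mod 7): 7^{1}≡0, 7^{2}≡0, 7^{4}≡0, 7^{8}≡0. So 7^{8} ≡ 0 (mod 7)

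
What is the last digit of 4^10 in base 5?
Using Fermat: 4^{4} ≡ 1 mod 5. 10 ≡ 2 mod 4. So 4^{10} ≡ 4^{2} ≡ 1 mod 5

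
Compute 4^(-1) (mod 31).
Since 31 is prime, by Fermat 4^(-1) ≡ 4^{29} ≡ 8 (mod 31). Verify: 4 × 8 = 32 ≡ 1 (mod 31)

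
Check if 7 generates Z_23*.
ord_23(7) divides 22. For each prime q|22: 7^{11}≡22, 7^{2}≡3, none ≡ 1. So 7 has order 22 and is a primitive root mod 23.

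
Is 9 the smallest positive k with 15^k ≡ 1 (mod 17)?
Powers of 15 mod 17: 15^1≡15, 15^2≡4, 15^3≡9, 15^4≡16, 15^5≡2, 15^6≡13, 15^7≡8, 15^8≡1. Already 15^8≡1, so the order is 8 < 9. No, the actual order is 8.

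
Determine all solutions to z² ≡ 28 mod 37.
The square roots of 28 mod 37 are 19 and 18. Verify: 19² = 361 ≡ 28 mod 37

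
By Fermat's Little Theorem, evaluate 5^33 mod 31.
By Fermat: 5^{30} ≡ 1 (mod 31). So 5^{33} = 5^{30} · 5^{3} ≡ 5^{3} ≡ 1 (mod 31)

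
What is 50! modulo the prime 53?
(52)! = (50)! × (51) × (52) ≡ -1 mod 53. So (50)! ≡ -1 × [(52)(51)]^(-1) ≡ 26 mod 53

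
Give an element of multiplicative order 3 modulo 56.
9 has order 3 mod 56 since 9^{3} ≡ 1 mod 56 and no smaller power works.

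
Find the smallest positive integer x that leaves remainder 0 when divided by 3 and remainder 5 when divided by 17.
M = 3 × 17 = 51. M₁ = 17, y₁ ≡ 2 (mod 3). M₂ = 3, y₂ ≡ 6 (mod 17). x = 0×17×2 + 5×3×6 ≡ 39 (mod 51)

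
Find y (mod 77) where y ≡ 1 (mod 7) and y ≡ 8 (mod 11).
M = 7 × 11 = 77. M₁ = 11, y₁ ≡ 2 (mod 7). M₂ = 7, y₂ ≡ 8 (mod 11). y = 1×11×2 + 8×7×8 ≡ 8 (mod 77)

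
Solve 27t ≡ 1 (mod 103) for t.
Since 103 is prime, by Fermat 27^(-1) ≡ 27^{101} ≡ 42 (mod 103). Verify: 27 × 42 = 1134 ≡ 1 (mod 103)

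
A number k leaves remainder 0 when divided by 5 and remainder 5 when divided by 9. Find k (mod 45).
M = 5 × 9 = 45. M₁ = 9, y₁ ≡ 4 (mod 5). M₂ = 5, y₂ ≡ 2 (mod 9). k = 0×9×4 + 5×5×2 ≡ 5 (mod 45)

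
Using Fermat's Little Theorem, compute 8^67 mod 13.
By Fermat: 8^{12} ≡ 1 (mod 13). 67 = 5×12 + 7. So 8^{67} ≡ 8^{7} ≡ 5 (mod 13)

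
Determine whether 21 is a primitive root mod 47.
21^{23} ≡ 1 (mod 47) and 23 < 46, so ord_47(21) = 23 ≠ 46 and 21 is not a primitive root.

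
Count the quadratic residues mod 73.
Exactly half the non-zero residues mod a prime are QRs: (73-1)/2 = 36.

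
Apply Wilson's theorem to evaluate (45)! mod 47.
(46)! = (45)! × (46) ≡ -1 mod 47. So (45)! ≡ -1 × (46)^(-1) ≡ (-1)×(-1) = 1 mod 47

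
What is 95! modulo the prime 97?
(96)! = (95)! × (96) ≡ -1 (mod 97). So (95)! ≡ -1 × (96)^(-1) ≡ (-1)×(-1) = 1 (mod 97)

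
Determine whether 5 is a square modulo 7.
By Euler's criterion: 5^{3} ≡ 6 (mod 7). Since this equals -1 (≡ 6), 5 is not a QR.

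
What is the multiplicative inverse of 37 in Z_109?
Since 109 is prime, by Fermat 37^(-1) ≡ 37^{107} ≡ 56 mod 109. Verify: 37 × 56 = 2072 ≡ 1 mod 109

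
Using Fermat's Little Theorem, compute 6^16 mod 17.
By Fermat's Little Theorem, 6^{16} ≡ 1 (mod 17) since 17 is prime and gcd(6, 17) = 1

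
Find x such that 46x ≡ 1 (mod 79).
Since 79 is prime, by Fermat 46^(-1) ≡ 46^{77} ≡ 67 (mod 79). Verify: 46 × 67 = 3082 ≡ 1 (mod 79)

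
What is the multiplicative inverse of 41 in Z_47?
Since 47 is prime, by Fermat 41^(-1) ≡ 41^{45} ≡ 39 (mod 47). Verify: 41 × 39 = 1599 ≡ 1 (mod 47)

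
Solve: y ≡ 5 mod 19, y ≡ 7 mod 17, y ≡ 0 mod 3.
M = 19 × 17 × 3 = 969. M₁ = 51, y₁ ≡ 3 mod 19. M₂ = 57, y₂ ≡ 3 mod 17. M₃ = 323, y₃ ≡ 2 mod 3. y = 5×51×3 + 7×57×3 + 0×323×2 ≡ 24 mod 969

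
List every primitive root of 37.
There are φ(36) = 12 primitive roots mod 37: {2, 5, 13, 15, 17, 18, 19, 20, 22, 24, 32, 35}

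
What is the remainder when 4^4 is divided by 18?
4^{4} = 256 ≡ 4 (mod 18)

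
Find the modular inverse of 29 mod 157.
Since 157 is prime, by Fermat 29^(-1) ≡ 29^{155} ≡ 65 (mod 157). Verify: 29 × 65 = 1885 ≡ 1 (mod 157)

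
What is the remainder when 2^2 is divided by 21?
2^{2} = 4 ≡ 4 mod 21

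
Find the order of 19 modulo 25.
Powers of 19 mod 25: 19^1≡19, 19^2≡11, 19^3≡9, 19^4≡21, 19^5≡24, 19^6≡6, 19^7≡14, 19^8≡16, 19^9≡4, 19^10≡1. ord_25(19) = 10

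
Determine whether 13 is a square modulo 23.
By Euler's criterion: 13^{11} ≡ 1 (mod 23). Since this equals 1, 13 is a QR.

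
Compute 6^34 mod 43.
By repeated squaring mod 43: 6^{1}≡6, 6^{2}≡36, 6^{4}≡6, 6^{8}≡36, 6^{16}≡6, 6^{32}≡36. Then 6^{34} = 6^{32+2} ≡ 36 × 36 ≡ 6 mod 43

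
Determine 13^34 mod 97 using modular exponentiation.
By repeated squaring mod 97: 13^{1}≡13, 13^{2}≡72, 13^{4}≡43, 13^{8}≡6, 13^{16}≡36, 13^{32}≡35. Then 13^{34} = 13^{32+2} ≡ 35 × 72 ≡ 95 mod 97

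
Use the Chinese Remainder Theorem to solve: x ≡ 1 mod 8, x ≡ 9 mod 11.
M = 8 × 11 = 88. M₁ = 11, y₁ ≡ 3 mod 8. M₂ = 8, y₂ ≡ 7 mod 11. x = 1×11×3 + 9×8×7 ≡ 9 mod 88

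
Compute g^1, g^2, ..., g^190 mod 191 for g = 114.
114^1, 114^2, ..., 114^{190} mod 191: [114, 8, 148, 64, 38, 130, 113, 85, 140, 107, 165, 92, 174, 163, 55, 158, 58, 118, 82, 180, 83, 103, 91, 60, 155, 98, 94, 20, 179, 160, 95, 134, 187, 117, 159, 172, 126, 39, 53, 121, 42, 13, 145, 104, 14, 68, 112, 162, 132, 150, 101, 54, 44, 50, 161, 18, 142, 144, 181, 6, 111, 48, 124, 2, 37, 16, 105, 128, 76, 69, 35, 170, 89, 23, 139, 184, 157, 135, 110, 125, 116, 45, 164, 169, 166, 15, 182, 120, 119, 5, 188, 40, 167, 129, 190, 77, 183, 43, 127, 153, 61, 78, 106, 51, 84, 26, 99, 17, 28, 136, 33, 133, 73, 109, 11, 108, 88, 100, 131, 36, 93, 97, 171, 12, 31, 96, 57, 4, 74, 32, 19, 65, 152, 138, 70, 149, 178, 46, 87, 177, 123, 79, 29, 59, 41, 90, 137, 147, 141, 30, 173, 49, 47, 10, 185, 80, 143, 67, 189, 154, 175, 86, 63, 115, 122, 156, 21, 102, 168, 52, 7, 34, 56, 81, 66, 75, 146, 27, 22, 25, 176, 9, 71, 72, 186, 3, 151, 24, 62, 1]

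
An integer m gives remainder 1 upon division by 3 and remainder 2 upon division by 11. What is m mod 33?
M = 3 × 11 = 33. M₁ = 11, y₁ ≡ 2 mod 3. M₂ = 3, y₂ ≡ 4 mod 11. m = 1×11×2 + 2×3×4 ≡ 13 mod 33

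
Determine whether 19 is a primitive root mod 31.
19^{15} ≡ 1 mod 31 and 15 < 30, so ord_31(19) = 15 ≠ 30 and 19 is not a primitive root.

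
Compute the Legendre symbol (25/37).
(25/37) = 25^{18} mod 37 = 1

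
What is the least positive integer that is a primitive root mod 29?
g = 2. For each prime q|28: 2^{14}≡28, 2^{4}≡16, none ≡ 1, so ord_29(2) = 28 and 2 is a primitive root.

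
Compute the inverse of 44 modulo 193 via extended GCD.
Extended GCD: 44(-57) + 193(13) = 1. So 44^(-1) ≡ -57 ≡ 136 (mod 193). Verify: 44 × 136 = 5984 ≡ 1 (mod 193)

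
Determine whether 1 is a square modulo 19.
By Euler's criterion: 1^{9} ≡ 1 (mod 19). Since this equals 1, 1 is a QR.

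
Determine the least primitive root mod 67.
g = 2. For each prime q|66: 2^{33}≡66, 2^{22}≡37, 2^{6}≡64, none ≡ 1, so ord_67(2) = 66 and 2 is a primitive root.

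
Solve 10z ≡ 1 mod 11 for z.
Since 11 is prime, by Fermat 10^(-1) ≡ 10^{9} ≡ 10 mod 11. Verify: 10 × 10 = 100 ≡ 1 mod 11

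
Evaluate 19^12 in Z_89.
By repeated squaring mod 89: 19^{1}≡19, 19^{2}≡5, 19^{4}≡25, 19^{8}≡2. Then 19^{12} = 19^{8+4} ≡ 2 × 25 ≡ 50 mod 89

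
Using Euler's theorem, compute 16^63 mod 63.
By Euler: 16^{36} ≡ 1 (mod 63) since gcd(16, 63) = 1. 63 = 1×36 + 27. So 16^{63} ≡ 16^{27} ≡ 1 (mod 63)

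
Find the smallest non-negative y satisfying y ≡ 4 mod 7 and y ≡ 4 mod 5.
M = 7 × 5 = 35. M₁ = 5, y₁ ≡ 3 mod 7. M₂ = 7, y₂ ≡ 3 mod 5. y = 4×5×3 + 4×7×3 ≡ 4 mod 35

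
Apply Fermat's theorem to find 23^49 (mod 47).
By Fermat: 23^{46} ≡ 1 (mod 47). So 23^{49} = 23^{46} · 23^{3} ≡ 23^{3} ≡ 41 (mod 47)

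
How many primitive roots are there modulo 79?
Number of primitive roots mod 79 = φ(p-1) = φ(78) = 24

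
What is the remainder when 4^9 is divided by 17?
By repeated squaring mod 17: 4^{1}≡4, 4^{2}≡16, 4^{4}≡1, 4^{8}≡1. Then 4^{9} = 4^{8+1} ≡ 1 × 4 ≡ 4 mod 17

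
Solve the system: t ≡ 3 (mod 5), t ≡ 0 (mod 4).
M = 5 × 4 = 20. M₁ = 4, y₁ ≡ 4 (mod 5). M₂ = 5, y₂ ≡ 1 (mod 4). t = 3×4×4 + 0×5×1 ≡ 8 (mod 20)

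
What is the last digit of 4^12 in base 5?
Using Fermat: 4^{4} ≡ 1 mod 5. 12 ≡ 0 mod 4. So 4^{12} ≡ 4^{0} ≡ 1 mod 5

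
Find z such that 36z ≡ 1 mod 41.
Since 41 is prime, by Fermat 36^(-1) ≡ 36^{39} ≡ 8 mod 41. Verify: 36 × 8 = 288 ≡ 1 mod 41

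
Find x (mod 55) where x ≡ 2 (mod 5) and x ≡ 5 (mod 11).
M = 5 × 11 = 55. M₁ = 11, y₁ ≡ 1 (mod 5). M₂ = 5, y₂ ≡ 9 (mod 11). x = 2×11×1 + 5×5×9 ≡ 27 (mod 55)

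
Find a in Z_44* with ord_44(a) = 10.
3 has order 10 mod 44 since 3^{10} ≡ 1 (mod 44) and no smaller power works.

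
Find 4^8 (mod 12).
By repeated squaring (mod 12): 4^{1}≡4, 4^{2}≡4, 4^{4}≡4, 4^{8}≡4. So 4^{8} ≡ 4 (mod 12)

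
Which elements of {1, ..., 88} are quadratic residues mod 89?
Squares in Z_89*: {1, 2, 4, 5, 8, 9, 10, 11, 16, 17, 18, 20, 21, 22, 25, 32, 34, 36, 39, 40, 42, 44, 45, 47, 49, 50, 53, 55, 57, 64, 67, 68, 69, 71, 72, 73, 78, 79, 80, 81, 84, 85, 87, 88}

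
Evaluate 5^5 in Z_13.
By repeated squaring (mod 13): 5^{1}≡5, 5^{2}≡12, 5^{4}≡1. Then 5^{5} = 5^{4+1} ≡ 1 × 5 ≡ 5 (mod 13)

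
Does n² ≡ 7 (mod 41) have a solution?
By Euler's criterion: 7^{20} ≡ 40 (mod 41). Since this equals -1 (≡ 40), 7 is not a QR.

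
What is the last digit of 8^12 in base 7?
Using Fermat: 8^{6} ≡ 1 (mod 7). 12 ≡ 0 (mod 6). So 8^{12} ≡ 8^{0} ≡ 1 (mod 7)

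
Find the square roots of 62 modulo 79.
The square roots of 62 mod 79 are 46 and 33. Verify: 46² = 2116 ≡ 62 mod 79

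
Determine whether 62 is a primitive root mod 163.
62^{81} ≡ 1 (mod 163) and 81 < 162, so ord_163(62) = 81 ≠ 162 and 62 is not a primitive root.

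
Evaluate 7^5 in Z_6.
By repeated squaring mod 6: 7^{1}≡1, 7^{2}≡1, 7^{4}≡1. Then 7^{5} = 7^{4+1} ≡ 1 × 1 ≡ 1 mod 6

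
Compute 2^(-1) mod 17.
Since 17 is prime, by Fermat 2^(-1) ≡ 2^{15} ≡ 9 mod 17. Verify: 2 × 9 = 18 ≡ 1 mod 17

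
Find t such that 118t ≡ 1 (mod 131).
Since 131 is prime, by Fermat 118^(-1) ≡ 118^{129} ≡ 10 (mod 131). Verify: 118 × 10 = 1180 ≡ 1 (mod 131)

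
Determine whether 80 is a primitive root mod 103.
80^{34} ≡ 1 mod 103 and 34 < 102, so ord_103(80) = 34 ≠ 102 and 80 is not a primitive root.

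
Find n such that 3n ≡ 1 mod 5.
Since 5 is prime, by Fermat 3^(-1) ≡ 3^{3} ≡ 2 mod 5. Verify: 3 × 2 = 6 ≡ 1 mod 5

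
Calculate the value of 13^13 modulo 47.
By repeated squaring (mod 47): 13^{1}≡13, 13^{2}≡28, 13^{4}≡32, 13^{8}≡37. Then 13^{13} = 13^{8+4+1} ≡ 37 × 32 × 13 ≡ 23 (mod 47)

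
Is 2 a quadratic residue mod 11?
By Euler's criterion: 2^{5} ≡ 10 (mod 11). Since this equals -1 (≡ 10), 2 is not a QR.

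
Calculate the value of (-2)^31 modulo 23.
Using Fermat: (-2)^{22} ≡ 1 (mod 23). 31 ≡ 9 (mod 22). So (-2)^{31} ≡ (-2)^{9} ≡ 17 (mod 23)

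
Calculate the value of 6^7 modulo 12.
By repeated squaring mod 12: 6^{1}≡6, 6^{2}≡0, 6^{4}≡0. Then 6^{7} = 6^{4+2+1} ≡ 0 × 0 × 6 ≡ 0 mod 12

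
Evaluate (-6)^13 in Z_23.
By repeated squaring (mod 23): (-6)^{1}≡17, (-6)^{2}≡13, (-6)^{4}≡8, (-6)^{8}≡18. Then (-6)^{13} = (-6)^{8+4+1} ≡ 18 × 8 × 17 ≡ 10 (mod 23)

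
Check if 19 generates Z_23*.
ord_23(19) divides 22. For each prime q|22: 19^{11}≡22, 19^{2}≡16, none ≡ 1. So 19 has order 22 and is a primitive root mod 23.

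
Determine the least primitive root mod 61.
g = 2. For each prime q|60: 2^{30}≡60, 2^{20}≡47, 2^{12}≡9, none ≡ 1, so ord_61(2) = 60 and 2 is a primitive root.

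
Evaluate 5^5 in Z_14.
By repeated squaring (mod 14): 5^{1}≡5, 5^{2}≡11, 5^{4}≡9. Then 5^{5} = 5^{4+1} ≡ 9 × 5 ≡ 3 (mod 14)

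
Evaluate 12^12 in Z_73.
By repeated squaring (mod 73): 12^{1}≡12, 12^{2}≡71, 12^{4}≡4, 12^{8}≡16. Then 12^{12} = 12^{8+4} ≡ 16 × 4 ≡ 64 (mod 73)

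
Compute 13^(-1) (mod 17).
Since 17 is prime, by Fermat 13^(-1) ≡ 13^{15} ≡ 4 (mod 17). Verify: 13 × 4 = 52 ≡ 1 (mod 17)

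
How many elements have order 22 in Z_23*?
There are φ(23-1) = φ(22) = 10 primitive roots modulo 23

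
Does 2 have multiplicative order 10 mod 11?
Powers of 2 mod 11: 2^1≡2, 2^2≡4, 2^3≡8, 2^4≡5, 2^5≡10, 2^6≡9, 2^7≡7, 2^8≡3, 2^9≡6, 2^10≡1. First k with 2^k≡1 is k=10. Yes, ord_11(2) = 10.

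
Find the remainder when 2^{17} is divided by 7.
By Fermat: 2^{6} ≡ 1 mod 7. 17 = 2×6 + 5. So 2^{17} ≡ 2^{5} ≡ 4 mod 7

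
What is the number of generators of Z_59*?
There are φ(59-1) = φ(58) = 28 primitive roots modulo 59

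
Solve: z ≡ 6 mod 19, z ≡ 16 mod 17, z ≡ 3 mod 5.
M = 19 × 17 × 5 = 1615. M₁ = 85, y₁ ≡ 17 mod 19. M₂ = 95, y₂ ≡ 12 mod 17. M₃ = 323, y₃ ≡ 2 mod 5. z = 6×85×17 + 16×95×12 + 3×323×2 ≡ 1393 mod 1615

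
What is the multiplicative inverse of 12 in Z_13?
Since 13 is prime, by Fermat 12^(-1) ≡ 12^{11} ≡ 12 (mod 13). Verify: 12 × 12 = 144 ≡ 1 (mod 13)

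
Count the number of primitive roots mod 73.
Number of primitive roots mod 73 = φ(p-1) = φ(72) = 24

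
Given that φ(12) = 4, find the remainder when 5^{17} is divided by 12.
By Euler: 5^{4} ≡ 1 (mod 12) since gcd(5, 12) = 1. 17 = 4×4 + 1. So 5^{17} ≡ 5^{1} ≡ 5 (mod 12)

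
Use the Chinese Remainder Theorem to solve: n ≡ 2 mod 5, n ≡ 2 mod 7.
M = 5 × 7 = 35. M₁ = 7, y₁ ≡ 3 mod 5. M₂ = 5, y₂ ≡ 3 mod 7. n = 2×7×3 + 2×5×3 ≡ 2 mod 35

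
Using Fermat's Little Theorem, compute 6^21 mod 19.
By Fermat: 6^{18} ≡ 1 (mod 19). So 6^{21} = 6^{18} · 6^{3} ≡ 6^{3} ≡ 7 (mod 19)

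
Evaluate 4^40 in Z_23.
Using Fermat: 4^{22} ≡ 1 (mod 23). 40 ≡ 18 (mod 22). So 4^{40} ≡ 4^{18} ≡ 8 (mod 23)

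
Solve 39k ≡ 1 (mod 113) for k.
Since 113 is prime, by Fermat 39^(-1) ≡ 39^{111} ≡ 29 (mod 113). Verify: 39 × 29 = 1131 ≡ 1 (mod 113)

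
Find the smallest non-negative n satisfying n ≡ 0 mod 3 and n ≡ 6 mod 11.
M = 3 × 11 = 33. M₁ = 11, y₁ ≡ 2 mod 3. M₂ = 3, y₂ ≡ 4 mod 11. n = 0×11×2 + 6×3×4 ≡ 6 mod 33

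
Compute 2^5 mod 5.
Using Fermat: 2^{4} ≡ 1 (mod 5). 5 ≡ 1 (mod 4). So 2^{5} ≡ 2^{1} ≡ 2 (mod 5)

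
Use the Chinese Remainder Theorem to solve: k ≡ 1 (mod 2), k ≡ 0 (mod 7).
M = 2 × 7 = 14. M₁ = 7, y₁ ≡ 1 (mod 2). M₂ = 2, y₂ ≡ 4 (mod 7). k = 1×7×1 + 0×2×4 ≡ 7 (mod 14)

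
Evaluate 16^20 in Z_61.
By repeated squaring mod 61: 16^{1}≡16, 16^{2}≡12, 16^{4}≡22, 16^{8}≡57, 16^{16}≡16. Then 16^{20} = 16^{16+4} ≡ 16 × 22 ≡ 47 mod 61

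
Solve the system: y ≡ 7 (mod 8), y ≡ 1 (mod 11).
M = 8 × 11 = 88. M₁ = 11, y₁ ≡ 3 (mod 8). M₂ = 8, y₂ ≡ 7 (mod 11). y = 7×11×3 + 1×8×7 ≡ 23 (mod 88)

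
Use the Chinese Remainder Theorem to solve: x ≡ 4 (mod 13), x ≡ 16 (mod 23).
M = 13 × 23 = 299. M₁ = 23, y₁ ≡ 4 (mod 13). M₂ = 13, y₂ ≡ 16 (mod 23). x = 4×23×4 + 16×13×16 ≡ 108 (mod 299)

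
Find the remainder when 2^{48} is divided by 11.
By Fermat: 2^{10} ≡ 1 (mod 11). 48 = 4×10 + 8. So 2^{48} ≡ 2^{8} ≡ 3 (mod 11)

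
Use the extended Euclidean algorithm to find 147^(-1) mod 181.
Extended GCD: 147(-16) + 181(13) = 1. So 147^(-1) ≡ -16 ≡ 165 (mod 181). Verify: 147 × 165 = 24255 ≡ 1 (mod 181)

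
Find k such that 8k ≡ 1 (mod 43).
Since 43 is prime, by Fermat 8^(-1) ≡ 8^{41} ≡ 27 (mod 43). Verify: 8 × 27 = 216 ≡ 1 (mod 43)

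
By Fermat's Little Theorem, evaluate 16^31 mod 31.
By Fermat: 16^{30} ≡ 1 mod 31. So 16^{31} = 16^{30} · 16^{1} ≡ 16^{1} ≡ 16 mod 31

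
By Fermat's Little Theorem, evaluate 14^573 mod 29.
By Fermat: 14^{28} ≡ 1 (mod 29). 573 ≡ 13 (mod 28). So 14^{573} ≡ 14^{13} ≡ 2 (mod 29)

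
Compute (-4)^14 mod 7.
Using Fermat: (-4)^{6} ≡ 1 (mod 7). 14 ≡ 2 (mod 6). So (-4)^{14} ≡ (-4)^{2} ≡ 2 (mod 7)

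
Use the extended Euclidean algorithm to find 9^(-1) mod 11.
Extended GCD: 9(5) + 11(-4) = 1. So 9^(-1) ≡ 5 mod 11. Verify: 9 × 5 = 45 ≡ 1 mod 11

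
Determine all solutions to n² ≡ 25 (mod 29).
The square roots of 25 mod 29 are 24 and 5. Verify: 24² = 576 ≡ 25 (mod 29)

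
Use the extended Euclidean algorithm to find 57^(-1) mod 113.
Extended GCD: 57(2) + 113(-1) = 1. So 57^(-1) ≡ 2 mod 113. Verify: 57 × 2 = 114 ≡ 1 mod 113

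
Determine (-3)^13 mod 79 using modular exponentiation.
By repeated squaring mod 79: (-3)^{1}≡76, (-3)^{2}≡9, (-3)^{4}≡2, (-3)^{8}≡4. Then (-3)^{13} = (-3)^{8+4+1} ≡ 4 × 2 × 76 ≡ 55 mod 79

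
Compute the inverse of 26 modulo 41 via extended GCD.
Extended GCD: 26(-11) + 41(7) = 1. So 26^(-1) ≡ -11 ≡ 30 (mod 41). Verify: 26 × 30 = 780 ≡ 1 (mod 41)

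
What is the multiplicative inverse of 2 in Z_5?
Since 5 is prime, by Fermat 2^(-1) ≡ 2^{3} ≡ 3 mod 5. Verify: 2 × 3 = 6 ≡ 1 mod 5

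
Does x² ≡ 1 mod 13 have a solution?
By Euler's criterion: 1^{6} ≡ 1 mod 13. Since this equals 1, 1 is a QR.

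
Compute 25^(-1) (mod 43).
Since 43 is prime, by Fermat 25^(-1) ≡ 25^{41} ≡ 31 (mod 43). Verify: 25 × 31 = 775 ≡ 1 (mod 43)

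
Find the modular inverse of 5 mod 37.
Since 37 is prime, by Fermat 5^(-1) ≡ 5^{35} ≡ 15 (mod 37). Verify: 5 × 15 = 75 ≡ 1 (mod 37)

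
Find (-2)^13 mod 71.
By repeated squaring mod 71: (-2)^{1}≡69, (-2)^{2}≡4, (-2)^{4}≡16, (-2)^{8}≡43. Then (-2)^{13} = (-2)^{8+4+1} ≡ 43 × 16 × 69 ≡ 44 mod 71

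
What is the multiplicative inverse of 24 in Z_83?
Since 83 is prime, by Fermat 24^(-1) ≡ 24^{81} ≡ 45 mod 83. Verify: 24 × 45 = 1080 ≡ 1 mod 83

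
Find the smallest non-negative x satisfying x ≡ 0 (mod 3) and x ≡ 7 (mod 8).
M = 3 × 8 = 24. M₁ = 8, y₁ ≡ 2 (mod 3). M₂ = 3, y₂ ≡ 3 (mod 8). x = 0×8×2 + 7×3×3 ≡ 15 (mod 24)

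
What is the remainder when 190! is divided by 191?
By Wilson's theorem, (190)! ≡ -1 ≡ 190 (mod 191)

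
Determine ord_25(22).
Powers of 22 mod 25: 22^1≡22, 22^2≡9, 22^3≡23, 22^4≡6, 22^5≡7, 22^6≡4, 22^7≡13, 22^8≡11, 22^9≡17, 22^10≡24, 22^11≡3, 22^12≡16, 22^13≡2, 22^14≡19, 22^15≡18, 22^16≡21, 22^17≡12, 22^18≡14, 22^19≡8, 22^20≡1. So the order of 22 is 20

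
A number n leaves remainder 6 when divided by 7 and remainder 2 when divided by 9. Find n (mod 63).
M = 7 × 9 = 63. M₁ = 9, y₁ ≡ 4 (mod 7). M₂ = 7, y₂ ≡ 4 (mod 9). n = 6×9×4 + 2×7×4 ≡ 20 (mod 63)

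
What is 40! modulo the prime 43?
(42)! = (40)! × (41) × (42) ≡ -1 (mod 43). So (40)! ≡ -1 × [(42)(41)]^(-1) ≡ 21 (mod 43)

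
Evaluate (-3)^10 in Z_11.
Using Fermat: (-3)^{10} ≡ 1 mod 11. 10 ≡ 0 mod 10. So (-3)^{10} ≡ (-3)^{0} ≡ 1 mod 11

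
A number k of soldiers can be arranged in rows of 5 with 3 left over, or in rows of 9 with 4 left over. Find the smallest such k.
M = 5 × 9 = 45. M₁ = 9, y₁ ≡ 4 (mod 5). M₂ = 5, y₂ ≡ 2 (mod 9). k = 3×9×4 + 4×5×2 ≡ 13 (mod 45)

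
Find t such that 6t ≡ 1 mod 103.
Since 103 is prime, by Fermat 6^(-1) ≡ 6^{101} ≡ 86 mod 103. Verify: 6 × 86 = 516 ≡ 1 mod 103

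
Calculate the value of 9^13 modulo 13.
Using Fermat: 9^{12} ≡ 1 mod 13. 13 ≡ 1 mod 12. So 9^{13} ≡ 9^{1} ≡ 9 mod 13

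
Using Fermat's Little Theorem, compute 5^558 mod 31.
By Fermat: 5^{30} ≡ 1 (mod 31). 558 ≡ 18 (mod 30). So 5^{558} ≡ 5^{18} ≡ 1 (mod 31)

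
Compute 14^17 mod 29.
By repeated squaring (mod 29): 14^{1}≡14, 14^{2}≡22, 14^{4}≡20, 14^{8}≡23, 14^{16}≡7. Then 14^{17} = 14^{16+1} ≡ 7 × 14 ≡ 11 (mod 29)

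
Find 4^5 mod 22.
By repeated squaring mod 22: 4^{1}≡4, 4^{2}≡16, 4^{4}≡14. Then 4^{5} = 4^{4+1} ≡ 14 × 4 ≡ 12 mod 22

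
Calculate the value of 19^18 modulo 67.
By repeated squaring (mod 67): 19^{1}≡19, 19^{2}≡26, 19^{4}≡6, 19^{8}≡36, 19^{16}≡23. Then 19^{18} = 19^{16+2} ≡ 23 × 26 ≡ 62 (mod 67)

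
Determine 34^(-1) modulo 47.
Since 47 is prime, by Fermat 34^(-1) ≡ 34^{45} ≡ 18 (mod 47). Verify: 34 × 18 = 612 ≡ 1 (mod 47)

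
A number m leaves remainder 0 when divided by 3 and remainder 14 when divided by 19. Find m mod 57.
M = 3 × 19 = 57. M₁ = 19, y₁ ≡ 1 mod 3. M₂ = 3, y₂ ≡ 13 mod 19. m = 0×19×1 + 14×3×13 ≡ 33 mod 57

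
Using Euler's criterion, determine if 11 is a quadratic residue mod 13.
By Euler's criterion: 11^{6} ≡ 12 mod 13. Since this equals -1 (≡ 12), 11 is not a QR.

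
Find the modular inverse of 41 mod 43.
Since 43 is prime, by Fermat 41^(-1) ≡ 41^{41} ≡ 21 (mod 43). Verify: 41 × 21 = 861 ≡ 1 (mod 43)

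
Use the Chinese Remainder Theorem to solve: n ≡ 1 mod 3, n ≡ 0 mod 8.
M = 3 × 8 = 24. M₁ = 8, y₁ ≡ 2 mod 3. M₂ = 3, y₂ ≡ 3 mod 8. n = 1×8×2 + 0×3×3 ≡ 16 mod 24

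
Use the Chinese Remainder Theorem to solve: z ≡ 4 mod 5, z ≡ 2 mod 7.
M = 5 × 7 = 35. M₁ = 7, y₁ ≡ 3 mod 5. M₂ = 5, y₂ ≡ 3 mod 7. z = 4×7×3 + 2×5×3 ≡ 9 mod 35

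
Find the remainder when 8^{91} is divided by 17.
By Fermat: 8^{16} ≡ 1 mod 17. 91 = 5×16 + 11. So 8^{91} ≡ 8^{11} ≡ 2 mod 17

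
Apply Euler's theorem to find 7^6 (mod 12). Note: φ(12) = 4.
By Euler: 7^{4} ≡ 1 (mod 12) since gcd(7, 12) = 1. 6 = 1×4 + 2. So 7^{6} ≡ 7^{2} ≡ 1 (mod 12)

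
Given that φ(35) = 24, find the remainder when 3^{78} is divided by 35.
By Euler: 3^{24} ≡ 1 (mod 35) since gcd(3, 35) = 1. 78 = 3×24 + 6. So 3^{78} ≡ 3^{6} ≡ 29 (mod 35)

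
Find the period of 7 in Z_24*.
Powers of 7 mod 24: 7^1≡7, 7^2≡1. So the order of 7 is 2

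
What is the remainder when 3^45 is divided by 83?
By repeated squaring (mod 83): 3^{1}≡3, 3^{2}≡9, 3^{4}≡81, 3^{8}≡4, 3^{16}≡16, 3^{32}≡7. Then 3^{45} = 3^{32+8+4+1} ≡ 7 × 4 × 81 × 3 ≡ 81 (mod 83)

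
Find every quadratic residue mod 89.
Squares in Z_89*: {1, 2, 4, 5, 8, 9, 10, 11, 16, 17, 18, 20, 21, 22, 25, 32, 34, 36, 39, 40, 42, 44, 45, 47, 49, 50, 53, 55, 57, 64, 67, 68, 69, 71, 72, 73, 78, 79, 80, 81, 84, 85, 87, 88}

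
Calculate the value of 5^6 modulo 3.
Using Fermat: 5^{2} ≡ 1 mod 3. 6 ≡ 0 mod 2. So 5^{6} ≡ 5^{0} ≡ 1 mod 3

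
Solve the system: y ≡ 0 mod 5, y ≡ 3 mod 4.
M = 5 × 4 = 20. M₁ = 4, y₁ ≡ 4 mod 5. M₂ = 5, y₂ ≡ 1 mod 4. y = 0×4×4 + 3×5×1 ≡ 15 mod 20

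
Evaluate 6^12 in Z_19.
By repeated squaring (mod 19): 6^{1}≡6, 6^{2}≡17, 6^{4}≡4, 6^{8}≡16. Then 6^{12} = 6^{8+4} ≡ 16 × 4 ≡ 7 (mod 19)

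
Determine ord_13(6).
Powers of 6 mod 13: 6^1≡6, 6^2≡10, 6^3≡8, 6^4≡9, 6^5≡2, 6^6≡12, 6^7≡7, 6^8≡3, 6^9≡5, 6^10≡4, 6^11≡11, 6^12≡1. Order = 12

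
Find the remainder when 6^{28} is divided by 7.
By Fermat: 6^{6} ≡ 1 mod 7. 28 = 4×6 + 4. So 6^{28} ≡ 6^{4} ≡ 1 mod 7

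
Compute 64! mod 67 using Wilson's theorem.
(66)! = (64)! × (65) × (66) ≡ -1 mod 67. So (64)! ≡ -1 × [(66)(65)]^(-1) ≡ 33 mod 67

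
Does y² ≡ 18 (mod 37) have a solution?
By Euler's criterion: 18^{18} ≡ 36 (mod 37). Since this equals -1 (≡ 36), 18 is not a QR.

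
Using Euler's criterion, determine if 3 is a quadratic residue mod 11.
By Euler's criterion: 3^{5} ≡ 1 (mod 11). Since this equals 1, 3 is a QR.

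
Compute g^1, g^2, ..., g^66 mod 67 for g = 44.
44^1, 44^2, ..., 44^{66} mod 67: [44, 60, 27, 49, 12, 59, 50, 56, 52, 10, 38, 64, 2, 21, 53, 54, 31, 24, 51, 33, 45, 37, 20, 9, 61, 4, 42, 39, 41, 62, 48, 35, 66, 23, 7, 40, 18, 55, 8, 17, 11, 15, 57, 29, 3, 65, 46, 14, 13, 36, 43, 16, 34, 22, 30, 47, 58, 6, 63, 25, 28, 26, 5, 19, 32, 1]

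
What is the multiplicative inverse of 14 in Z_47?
Since 47 is prime, by Fermat 14^(-1) ≡ 14^{45} ≡ 37 (mod 47). Verify: 14 × 37 = 518 ≡ 1 (mod 47)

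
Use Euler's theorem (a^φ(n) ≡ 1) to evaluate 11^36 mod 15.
By Euler: 11^{8} ≡ 1 mod 15 since gcd(11, 15) = 1. 36 = 4×8 + 4. So 11^{36} ≡ 11^{4} ≡ 1 mod 15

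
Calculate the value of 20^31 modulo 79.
By repeated squaring mod 79: 20^{1}≡20, 20^{2}≡5, 20^{4}≡25, 20^{8}≡72, 20^{16}≡49. Then 20^{31} = 20^{16+8+4+2+1} ≡ 49 × 72 × 25 × 5 × 20 ≡ 45 mod 79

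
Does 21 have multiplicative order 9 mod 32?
Powers of 21 mod 32: 21^1≡21, 21^2≡25, 21^3≡13, 21^4≡17, 21^5≡5, 21^6≡9, 21^7≡29, 21^8≡1. Already 21^8≡1, so the order is 8 < 9. No, the actual order is 8.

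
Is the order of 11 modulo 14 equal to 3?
Powers of 11 mod 14: 11^1≡11, 11^2≡9, 11^3≡1. First k with 11^k≡1 is k=3. Yes, ord_14(11) = 3.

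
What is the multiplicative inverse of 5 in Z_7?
Since 7 is prime, by Fermat 5^(-1) ≡ 5^{5} ≡ 3 mod 7. Verify: 5 × 3 = 15 ≡ 1 mod 7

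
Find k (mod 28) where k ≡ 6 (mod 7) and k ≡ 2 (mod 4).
M = 7 × 4 = 28. M₁ = 4, y₁ ≡ 2 (mod 7). M₂ = 7, y₂ ≡ 3 (mod 4). k = 6×4×2 + 2×7×3 ≡ 6 (mod 28)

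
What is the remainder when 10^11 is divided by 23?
By repeated squaring mod 23: 10^{1}≡10, 10^{2}≡8, 10^{4}≡18, 10^{8}≡2. Then 10^{11} = 10^{8+2+1} ≡ 2 × 8 × 10 ≡ 22 mod 23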